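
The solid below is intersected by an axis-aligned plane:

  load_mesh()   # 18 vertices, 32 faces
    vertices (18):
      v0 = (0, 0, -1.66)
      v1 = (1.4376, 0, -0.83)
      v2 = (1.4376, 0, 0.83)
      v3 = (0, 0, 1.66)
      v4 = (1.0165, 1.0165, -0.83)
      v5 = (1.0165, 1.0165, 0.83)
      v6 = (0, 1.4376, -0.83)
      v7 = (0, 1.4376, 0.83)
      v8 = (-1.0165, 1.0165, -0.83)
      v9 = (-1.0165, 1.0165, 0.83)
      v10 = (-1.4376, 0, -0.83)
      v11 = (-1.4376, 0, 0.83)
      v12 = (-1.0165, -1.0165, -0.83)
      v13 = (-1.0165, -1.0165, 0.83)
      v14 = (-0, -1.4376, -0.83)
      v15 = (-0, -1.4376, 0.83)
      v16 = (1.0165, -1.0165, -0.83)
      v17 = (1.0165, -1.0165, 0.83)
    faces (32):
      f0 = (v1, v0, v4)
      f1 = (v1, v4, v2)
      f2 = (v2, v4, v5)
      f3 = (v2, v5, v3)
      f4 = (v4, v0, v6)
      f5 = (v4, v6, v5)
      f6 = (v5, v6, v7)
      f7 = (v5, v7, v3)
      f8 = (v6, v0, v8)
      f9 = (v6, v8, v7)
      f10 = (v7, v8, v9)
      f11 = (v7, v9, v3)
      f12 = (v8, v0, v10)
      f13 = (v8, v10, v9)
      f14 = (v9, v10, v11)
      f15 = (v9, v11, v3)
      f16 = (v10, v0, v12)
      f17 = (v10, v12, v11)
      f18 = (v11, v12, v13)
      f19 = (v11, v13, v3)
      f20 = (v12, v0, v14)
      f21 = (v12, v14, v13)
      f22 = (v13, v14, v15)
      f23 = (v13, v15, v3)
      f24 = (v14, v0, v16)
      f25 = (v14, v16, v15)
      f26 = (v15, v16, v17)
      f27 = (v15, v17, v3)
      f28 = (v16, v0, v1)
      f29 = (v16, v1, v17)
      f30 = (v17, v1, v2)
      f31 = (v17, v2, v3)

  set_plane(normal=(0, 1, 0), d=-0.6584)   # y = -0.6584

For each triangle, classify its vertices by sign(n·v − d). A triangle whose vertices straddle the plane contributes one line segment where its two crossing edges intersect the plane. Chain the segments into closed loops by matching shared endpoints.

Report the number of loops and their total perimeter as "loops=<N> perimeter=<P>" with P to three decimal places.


loops=1 perimeter=8.367

Straddling triangles (12 of 32):
  (v10,v0,v12) [++-] → (-0.6584, -0.6584, -1.1224)–(-1.16485, -0.6584, -0.83)  len=0.5848
  (v10,v12,v11) [+-+] → (-1.16485, -0.6584, -0.83)–(-1.16485, -0.6584, -0.245203)  len=0.5848
  (v11,v12,v13) [+--] → (-1.16485, -0.6584, -0.245203)–(-1.16485, -0.6584, 0.83)  len=1.0752
  (v11,v13,v3) [+-+] → (-1.16485, -0.6584, 0.83)–(-0.6584, -0.6584, 1.1224)  len=0.5848
  (v12,v0,v14) [-+-] → (-0.6584, -0.6584, -1.1224)–(0, -0.6584, -1.27987)  len=0.6770
  (v13,v15,v3) [--+] → (0, -0.6584, 1.27987)–(-0.6584, -0.6584, 1.1224)  len=0.6770
  (v14,v0,v16) [-+-] → (0, -0.6584, -1.27987)–(0.6584, -0.6584, -1.1224)  len=0.6770
  (v15,v17,v3) [--+] → (0.6584, -0.6584, 1.1224)–(0, -0.6584, 1.27987)  len=0.6770
  (v16,v0,v1) [-++] → (0.6584, -0.6584, -1.1224)–(1.16485, -0.6584, -0.83)  len=0.5848
  (v16,v1,v17) [-+-] → (1.16485, -0.6584, -0.83)–(1.16485, -0.6584, 0.245203)  len=1.0752
  (v17,v1,v2) [-++] → (1.16485, -0.6584, 0.245203)–(1.16485, -0.6584, 0.83)  len=0.5848
  (v17,v2,v3) [-++] → (1.16485, -0.6584, 0.83)–(0.6584, -0.6584, 1.1224)  len=0.5848

Chained into 1 loop(s):
  loop 1: 12 segments, perimeter = 8.3671
Total perimeter = 8.367


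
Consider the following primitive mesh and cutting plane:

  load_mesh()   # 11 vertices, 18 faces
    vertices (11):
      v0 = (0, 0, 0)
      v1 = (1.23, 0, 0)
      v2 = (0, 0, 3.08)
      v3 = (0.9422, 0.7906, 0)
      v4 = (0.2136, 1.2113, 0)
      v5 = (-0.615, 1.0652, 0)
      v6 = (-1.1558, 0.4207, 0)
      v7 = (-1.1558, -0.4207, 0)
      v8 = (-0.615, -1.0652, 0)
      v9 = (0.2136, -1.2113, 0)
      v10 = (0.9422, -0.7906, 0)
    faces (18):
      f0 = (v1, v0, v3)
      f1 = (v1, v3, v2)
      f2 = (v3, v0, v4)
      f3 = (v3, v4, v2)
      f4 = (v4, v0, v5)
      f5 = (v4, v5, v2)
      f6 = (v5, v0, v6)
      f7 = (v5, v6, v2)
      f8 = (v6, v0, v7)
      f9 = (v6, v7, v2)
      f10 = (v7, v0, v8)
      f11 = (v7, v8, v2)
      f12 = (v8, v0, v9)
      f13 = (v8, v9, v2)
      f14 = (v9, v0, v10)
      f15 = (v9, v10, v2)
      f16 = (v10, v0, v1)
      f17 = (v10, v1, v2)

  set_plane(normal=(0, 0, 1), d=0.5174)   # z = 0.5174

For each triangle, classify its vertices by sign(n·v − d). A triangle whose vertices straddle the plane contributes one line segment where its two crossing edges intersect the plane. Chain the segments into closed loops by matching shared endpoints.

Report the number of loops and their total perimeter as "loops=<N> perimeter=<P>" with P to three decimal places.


Straddling triangles (9 of 18):
  (v1,v3,v2) [--+] → (0.783923, 0.657789, 0.5174)–(1.02338, 0, 0.5174)  len=0.7000
  (v3,v4,v2) [--+] → (0.177718, 1.00782, 0.5174)–(0.783923, 0.657789, 0.5174)  len=0.7000
  (v4,v5,v2) [--+] → (-0.511688, 0.88626, 0.5174)–(0.177718, 1.00782, 0.5174)  len=0.7000
  (v5,v6,v2) [--+] → (-0.961641, 0.350028, 0.5174)–(-0.511688, 0.88626, 0.5174)  len=0.7000
  (v6,v7,v2) [--+] → (-0.961641, -0.350028, 0.5174)–(-0.961641, 0.350028, 0.5174)  len=0.7001
  (v7,v8,v2) [--+] → (-0.511688, -0.88626, 0.5174)–(-0.961641, -0.350028, 0.5174)  len=0.7000
  (v8,v9,v2) [--+] → (0.177718, -1.00782, 0.5174)–(-0.511688, -0.88626, 0.5174)  len=0.7000
  (v9,v10,v2) [--+] → (0.783923, -0.657789, 0.5174)–(0.177718, -1.00782, 0.5174)  len=0.7000
  (v10,v1,v2) [--+] → (1.02338, 0, 0.5174)–(0.783923, -0.657789, 0.5174)  len=0.7000

Chained into 1 loop(s):
  loop 1: 9 segments, perimeter = 6.3002
Total perimeter = 6.300

loops=1 perimeter=6.300


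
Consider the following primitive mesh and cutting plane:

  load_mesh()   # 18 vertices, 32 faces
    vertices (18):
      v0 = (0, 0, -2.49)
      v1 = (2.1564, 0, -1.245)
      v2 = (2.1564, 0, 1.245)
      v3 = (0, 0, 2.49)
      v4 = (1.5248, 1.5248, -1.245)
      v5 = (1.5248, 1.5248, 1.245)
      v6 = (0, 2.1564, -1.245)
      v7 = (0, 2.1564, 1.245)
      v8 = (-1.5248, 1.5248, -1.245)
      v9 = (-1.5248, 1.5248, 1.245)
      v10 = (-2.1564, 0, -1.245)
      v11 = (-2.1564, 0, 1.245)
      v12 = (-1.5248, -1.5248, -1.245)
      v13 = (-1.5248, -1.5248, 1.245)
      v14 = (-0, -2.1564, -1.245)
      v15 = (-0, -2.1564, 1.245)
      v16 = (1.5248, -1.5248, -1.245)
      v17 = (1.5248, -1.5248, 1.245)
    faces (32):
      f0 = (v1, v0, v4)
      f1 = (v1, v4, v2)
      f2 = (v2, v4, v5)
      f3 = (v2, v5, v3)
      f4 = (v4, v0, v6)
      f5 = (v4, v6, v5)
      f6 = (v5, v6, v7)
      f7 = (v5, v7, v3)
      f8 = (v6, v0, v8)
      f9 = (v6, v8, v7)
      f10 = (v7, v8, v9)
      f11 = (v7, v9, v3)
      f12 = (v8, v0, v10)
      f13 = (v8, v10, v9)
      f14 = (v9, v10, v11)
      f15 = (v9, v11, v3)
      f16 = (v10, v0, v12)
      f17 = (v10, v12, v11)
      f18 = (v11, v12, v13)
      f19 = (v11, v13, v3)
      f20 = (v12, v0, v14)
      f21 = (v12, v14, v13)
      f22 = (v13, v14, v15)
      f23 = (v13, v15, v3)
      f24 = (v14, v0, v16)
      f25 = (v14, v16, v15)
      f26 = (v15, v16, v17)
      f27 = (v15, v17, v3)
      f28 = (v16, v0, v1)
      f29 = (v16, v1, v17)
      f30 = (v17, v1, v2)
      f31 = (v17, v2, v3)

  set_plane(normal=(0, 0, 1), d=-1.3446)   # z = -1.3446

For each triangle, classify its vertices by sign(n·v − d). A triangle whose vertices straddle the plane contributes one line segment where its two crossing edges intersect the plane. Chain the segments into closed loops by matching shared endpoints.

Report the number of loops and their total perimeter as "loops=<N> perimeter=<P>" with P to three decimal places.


loops=1 perimeter=12.147

Straddling triangles (8 of 32):
  (v1,v0,v4) [+-+] → (1.98389, 0, -1.3446)–(1.40282, 1.40282, -1.3446)  len=1.5184
  (v4,v0,v6) [+-+] → (1.40282, 1.40282, -1.3446)–(0, 1.98389, -1.3446)  len=1.5184
  (v6,v0,v8) [+-+] → (0, 1.98389, -1.3446)–(-1.40282, 1.40282, -1.3446)  len=1.5184
  (v8,v0,v10) [+-+] → (-1.40282, 1.40282, -1.3446)–(-1.98389, 0, -1.3446)  len=1.5184
  (v10,v0,v12) [+-+] → (-1.98389, 0, -1.3446)–(-1.40282, -1.40282, -1.3446)  len=1.5184
  (v12,v0,v14) [+-+] → (-1.40282, -1.40282, -1.3446)–(0, -1.98389, -1.3446)  len=1.5184
  (v14,v0,v16) [+-+] → (0, -1.98389, -1.3446)–(1.40282, -1.40282, -1.3446)  len=1.5184
  (v16,v0,v1) [+-+] → (1.40282, -1.40282, -1.3446)–(1.98389, 0, -1.3446)  len=1.5184

Chained into 1 loop(s):
  loop 1: 8 segments, perimeter = 12.1472
Total perimeter = 12.147


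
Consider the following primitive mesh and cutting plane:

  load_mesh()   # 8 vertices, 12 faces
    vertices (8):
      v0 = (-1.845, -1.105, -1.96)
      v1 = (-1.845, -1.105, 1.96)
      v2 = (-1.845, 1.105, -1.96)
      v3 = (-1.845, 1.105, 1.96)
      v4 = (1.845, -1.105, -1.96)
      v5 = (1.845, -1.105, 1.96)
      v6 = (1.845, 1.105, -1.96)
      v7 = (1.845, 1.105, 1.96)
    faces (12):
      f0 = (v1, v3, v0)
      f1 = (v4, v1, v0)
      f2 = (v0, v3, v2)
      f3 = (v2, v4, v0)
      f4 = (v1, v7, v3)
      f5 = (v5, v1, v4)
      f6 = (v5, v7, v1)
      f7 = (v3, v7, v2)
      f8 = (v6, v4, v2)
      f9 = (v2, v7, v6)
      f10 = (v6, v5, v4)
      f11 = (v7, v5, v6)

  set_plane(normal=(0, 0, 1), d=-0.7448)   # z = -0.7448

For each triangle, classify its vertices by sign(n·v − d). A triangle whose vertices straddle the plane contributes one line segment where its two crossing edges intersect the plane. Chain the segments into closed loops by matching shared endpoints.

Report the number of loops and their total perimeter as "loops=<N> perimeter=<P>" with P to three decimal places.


loops=1 perimeter=11.800

Straddling triangles (8 of 12):
  (v1,v3,v0) [++-] → (-1.845, -0.4199, -0.7448)–(-1.845, -1.105, -0.7448)  len=0.6851
  (v4,v1,v0) [-+-] → (0.7011, -1.105, -0.7448)–(-1.845, -1.105, -0.7448)  len=2.5461
  (v0,v3,v2) [-+-] → (-1.845, -0.4199, -0.7448)–(-1.845, 1.105, -0.7448)  len=1.5249
  (v5,v1,v4) [++-] → (0.7011, -1.105, -0.7448)–(1.845, -1.105, -0.7448)  len=1.1439
  (v3,v7,v2) [++-] → (-0.7011, 1.105, -0.7448)–(-1.845, 1.105, -0.7448)  len=1.1439
  (v2,v7,v6) [-+-] → (-0.7011, 1.105, -0.7448)–(1.845, 1.105, -0.7448)  len=2.5461
  (v6,v5,v4) [-+-] → (1.845, 0.4199, -0.7448)–(1.845, -1.105, -0.7448)  len=1.5249
  (v7,v5,v6) [++-] → (1.845, 0.4199, -0.7448)–(1.845, 1.105, -0.7448)  len=0.6851

Chained into 1 loop(s):
  loop 1: 8 segments, perimeter = 11.8000
Total perimeter = 11.800


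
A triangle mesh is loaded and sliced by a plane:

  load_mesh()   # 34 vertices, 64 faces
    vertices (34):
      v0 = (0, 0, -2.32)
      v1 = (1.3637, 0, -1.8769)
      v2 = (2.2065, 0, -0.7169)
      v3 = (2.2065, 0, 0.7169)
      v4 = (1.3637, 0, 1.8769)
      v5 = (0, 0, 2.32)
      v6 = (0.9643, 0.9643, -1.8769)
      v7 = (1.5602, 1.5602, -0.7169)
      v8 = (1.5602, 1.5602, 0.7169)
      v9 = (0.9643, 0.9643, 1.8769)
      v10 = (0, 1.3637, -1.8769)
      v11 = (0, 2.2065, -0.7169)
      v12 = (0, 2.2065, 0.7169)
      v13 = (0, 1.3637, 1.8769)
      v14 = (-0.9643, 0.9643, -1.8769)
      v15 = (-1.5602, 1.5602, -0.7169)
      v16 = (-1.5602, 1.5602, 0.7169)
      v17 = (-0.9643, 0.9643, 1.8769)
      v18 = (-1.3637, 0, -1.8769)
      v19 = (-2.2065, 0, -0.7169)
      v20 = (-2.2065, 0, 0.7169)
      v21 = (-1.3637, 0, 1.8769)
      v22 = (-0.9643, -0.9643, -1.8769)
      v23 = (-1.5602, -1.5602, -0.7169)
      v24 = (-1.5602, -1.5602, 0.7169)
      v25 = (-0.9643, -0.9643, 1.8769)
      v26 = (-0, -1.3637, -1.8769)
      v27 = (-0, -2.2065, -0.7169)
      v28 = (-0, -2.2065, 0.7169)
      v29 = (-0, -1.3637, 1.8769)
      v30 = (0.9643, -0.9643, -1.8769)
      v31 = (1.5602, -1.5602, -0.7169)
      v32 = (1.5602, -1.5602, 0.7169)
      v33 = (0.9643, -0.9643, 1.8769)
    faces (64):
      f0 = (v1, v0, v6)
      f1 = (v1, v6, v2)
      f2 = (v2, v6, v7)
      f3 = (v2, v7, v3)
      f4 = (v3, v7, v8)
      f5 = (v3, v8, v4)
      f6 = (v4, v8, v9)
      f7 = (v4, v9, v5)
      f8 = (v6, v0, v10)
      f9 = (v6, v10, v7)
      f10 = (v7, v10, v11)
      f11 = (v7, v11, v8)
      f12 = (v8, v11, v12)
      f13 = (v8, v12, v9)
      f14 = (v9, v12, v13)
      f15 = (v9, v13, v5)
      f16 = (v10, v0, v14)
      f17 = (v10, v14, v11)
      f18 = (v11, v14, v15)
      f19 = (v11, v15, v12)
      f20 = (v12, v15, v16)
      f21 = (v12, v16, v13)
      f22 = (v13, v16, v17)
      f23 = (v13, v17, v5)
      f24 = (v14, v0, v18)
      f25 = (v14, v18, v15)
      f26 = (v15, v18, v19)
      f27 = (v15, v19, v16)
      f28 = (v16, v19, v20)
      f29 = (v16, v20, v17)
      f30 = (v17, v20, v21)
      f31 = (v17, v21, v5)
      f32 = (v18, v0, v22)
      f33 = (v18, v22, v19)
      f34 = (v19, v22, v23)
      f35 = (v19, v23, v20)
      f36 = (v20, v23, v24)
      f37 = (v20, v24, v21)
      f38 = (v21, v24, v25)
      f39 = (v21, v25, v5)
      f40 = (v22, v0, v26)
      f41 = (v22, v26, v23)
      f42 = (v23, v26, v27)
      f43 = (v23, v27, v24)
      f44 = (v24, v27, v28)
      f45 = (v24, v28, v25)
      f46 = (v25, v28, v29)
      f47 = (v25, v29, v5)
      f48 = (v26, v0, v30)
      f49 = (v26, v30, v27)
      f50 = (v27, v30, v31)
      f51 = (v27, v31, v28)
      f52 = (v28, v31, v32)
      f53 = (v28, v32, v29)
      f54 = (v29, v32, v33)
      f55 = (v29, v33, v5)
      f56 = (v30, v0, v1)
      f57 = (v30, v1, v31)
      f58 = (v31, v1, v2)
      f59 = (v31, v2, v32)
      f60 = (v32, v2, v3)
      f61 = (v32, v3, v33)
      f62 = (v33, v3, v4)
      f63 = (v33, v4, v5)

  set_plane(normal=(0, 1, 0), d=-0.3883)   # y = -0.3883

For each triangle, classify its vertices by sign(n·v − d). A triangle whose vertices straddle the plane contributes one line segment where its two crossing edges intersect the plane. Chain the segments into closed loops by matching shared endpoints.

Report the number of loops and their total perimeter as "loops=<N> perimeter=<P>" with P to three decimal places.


Straddling triangles (20 of 64):
  (v18,v0,v22) [++-] → (-0.3883, -0.3883, -2.14157)–(-1.20287, -0.3883, -1.8769)  len=0.8565
  (v18,v22,v19) [+-+] → (-1.20287, -0.3883, -1.8769)–(-1.7063, -0.3883, -1.184)  len=0.8565
  (v19,v22,v23) [+--] → (-1.7063, -0.3883, -1.184)–(-2.04565, -0.3883, -0.7169)  len=0.5774
  (v19,v23,v20) [+-+] → (-2.04565, -0.3883, -0.7169)–(-2.04565, -0.3883, 0.360058)  len=1.0770
  (v20,v23,v24) [+--] → (-2.04565, -0.3883, 0.360058)–(-2.04565, -0.3883, 0.7169)  len=0.3568
  (v20,v24,v21) [+-+] → (-2.04565, -0.3883, 0.7169)–(-1.4126, -0.3883, 1.5882)  len=1.0770
  (v21,v24,v25) [+--] → (-1.4126, -0.3883, 1.5882)–(-1.20287, -0.3883, 1.8769)  len=0.3568
  (v21,v25,v5) [+-+] → (-1.20287, -0.3883, 1.8769)–(-0.3883, -0.3883, 2.14157)  len=0.8565
  (v22,v0,v26) [-+-] → (-0.3883, -0.3883, -2.14157)–(0, -0.3883, -2.19383)  len=0.3918
  (v25,v29,v5) [--+] → (0, -0.3883, 2.19383)–(-0.3883, -0.3883, 2.14157)  len=0.3918
  (v26,v0,v30) [-+-] → (0, -0.3883, -2.19383)–(0.3883, -0.3883, -2.14157)  len=0.3918
  (v29,v33,v5) [--+] → (0.3883, -0.3883, 2.14157)–(0, -0.3883, 2.19383)  len=0.3918
  (v30,v0,v1) [-++] → (0.3883, -0.3883, -2.14157)–(1.20287, -0.3883, -1.8769)  len=0.8565
  (v30,v1,v31) [-+-] → (1.20287, -0.3883, -1.8769)–(1.4126, -0.3883, -1.5882)  len=0.3568
  (v31,v1,v2) [-++] → (1.4126, -0.3883, -1.5882)–(2.04565, -0.3883, -0.7169)  len=1.0770
  (v31,v2,v32) [-+-] → (2.04565, -0.3883, -0.7169)–(2.04565, -0.3883, -0.360058)  len=0.3568
  (v32,v2,v3) [-++] → (2.04565, -0.3883, -0.360058)–(2.04565, -0.3883, 0.7169)  len=1.0770
  (v32,v3,v33) [-+-] → (2.04565, -0.3883, 0.7169)–(1.7063, -0.3883, 1.184)  len=0.5774
  (v33,v3,v4) [-++] → (1.7063, -0.3883, 1.184)–(1.20287, -0.3883, 1.8769)  len=0.8565
  (v33,v4,v5) [-++] → (1.20287, -0.3883, 1.8769)–(0.3883, -0.3883, 2.14157)  len=0.8565

Chained into 1 loop(s):
  loop 1: 20 segments, perimeter = 13.5961
Total perimeter = 13.596

loops=1 perimeter=13.596


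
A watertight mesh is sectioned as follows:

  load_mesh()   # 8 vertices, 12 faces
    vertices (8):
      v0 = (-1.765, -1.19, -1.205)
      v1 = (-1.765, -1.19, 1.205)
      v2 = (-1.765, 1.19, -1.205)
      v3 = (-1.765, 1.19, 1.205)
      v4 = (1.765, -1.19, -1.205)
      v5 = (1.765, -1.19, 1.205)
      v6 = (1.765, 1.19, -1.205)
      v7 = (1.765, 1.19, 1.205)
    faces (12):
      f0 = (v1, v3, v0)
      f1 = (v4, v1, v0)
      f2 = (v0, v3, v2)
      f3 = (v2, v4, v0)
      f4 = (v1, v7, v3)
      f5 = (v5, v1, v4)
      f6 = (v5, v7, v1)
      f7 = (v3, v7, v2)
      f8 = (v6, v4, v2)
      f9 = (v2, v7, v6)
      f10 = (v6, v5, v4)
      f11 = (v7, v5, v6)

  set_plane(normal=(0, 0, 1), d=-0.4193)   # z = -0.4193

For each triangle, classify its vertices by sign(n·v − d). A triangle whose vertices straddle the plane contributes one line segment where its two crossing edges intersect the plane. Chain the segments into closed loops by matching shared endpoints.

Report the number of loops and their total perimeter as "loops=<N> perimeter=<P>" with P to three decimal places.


Straddling triangles (8 of 12):
  (v1,v3,v0) [++-] → (-1.765, -0.41408, -0.4193)–(-1.765, -1.19, -0.4193)  len=0.7759
  (v4,v1,v0) [-+-] → (0.614161, -1.19, -0.4193)–(-1.765, -1.19, -0.4193)  len=2.3792
  (v0,v3,v2) [-+-] → (-1.765, -0.41408, -0.4193)–(-1.765, 1.19, -0.4193)  len=1.6041
  (v5,v1,v4) [++-] → (0.614161, -1.19, -0.4193)–(1.765, -1.19, -0.4193)  len=1.1508
  (v3,v7,v2) [++-] → (-0.614161, 1.19, -0.4193)–(-1.765, 1.19, -0.4193)  len=1.1508
  (v2,v7,v6) [-+-] → (-0.614161, 1.19, -0.4193)–(1.765, 1.19, -0.4193)  len=2.3792
  (v6,v5,v4) [-+-] → (1.765, 0.41408, -0.4193)–(1.765, -1.19, -0.4193)  len=1.6041
  (v7,v5,v6) [++-] → (1.765, 0.41408, -0.4193)–(1.765, 1.19, -0.4193)  len=0.7759

Chained into 1 loop(s):
  loop 1: 8 segments, perimeter = 11.8200
Total perimeter = 11.820

loops=1 perimeter=11.820


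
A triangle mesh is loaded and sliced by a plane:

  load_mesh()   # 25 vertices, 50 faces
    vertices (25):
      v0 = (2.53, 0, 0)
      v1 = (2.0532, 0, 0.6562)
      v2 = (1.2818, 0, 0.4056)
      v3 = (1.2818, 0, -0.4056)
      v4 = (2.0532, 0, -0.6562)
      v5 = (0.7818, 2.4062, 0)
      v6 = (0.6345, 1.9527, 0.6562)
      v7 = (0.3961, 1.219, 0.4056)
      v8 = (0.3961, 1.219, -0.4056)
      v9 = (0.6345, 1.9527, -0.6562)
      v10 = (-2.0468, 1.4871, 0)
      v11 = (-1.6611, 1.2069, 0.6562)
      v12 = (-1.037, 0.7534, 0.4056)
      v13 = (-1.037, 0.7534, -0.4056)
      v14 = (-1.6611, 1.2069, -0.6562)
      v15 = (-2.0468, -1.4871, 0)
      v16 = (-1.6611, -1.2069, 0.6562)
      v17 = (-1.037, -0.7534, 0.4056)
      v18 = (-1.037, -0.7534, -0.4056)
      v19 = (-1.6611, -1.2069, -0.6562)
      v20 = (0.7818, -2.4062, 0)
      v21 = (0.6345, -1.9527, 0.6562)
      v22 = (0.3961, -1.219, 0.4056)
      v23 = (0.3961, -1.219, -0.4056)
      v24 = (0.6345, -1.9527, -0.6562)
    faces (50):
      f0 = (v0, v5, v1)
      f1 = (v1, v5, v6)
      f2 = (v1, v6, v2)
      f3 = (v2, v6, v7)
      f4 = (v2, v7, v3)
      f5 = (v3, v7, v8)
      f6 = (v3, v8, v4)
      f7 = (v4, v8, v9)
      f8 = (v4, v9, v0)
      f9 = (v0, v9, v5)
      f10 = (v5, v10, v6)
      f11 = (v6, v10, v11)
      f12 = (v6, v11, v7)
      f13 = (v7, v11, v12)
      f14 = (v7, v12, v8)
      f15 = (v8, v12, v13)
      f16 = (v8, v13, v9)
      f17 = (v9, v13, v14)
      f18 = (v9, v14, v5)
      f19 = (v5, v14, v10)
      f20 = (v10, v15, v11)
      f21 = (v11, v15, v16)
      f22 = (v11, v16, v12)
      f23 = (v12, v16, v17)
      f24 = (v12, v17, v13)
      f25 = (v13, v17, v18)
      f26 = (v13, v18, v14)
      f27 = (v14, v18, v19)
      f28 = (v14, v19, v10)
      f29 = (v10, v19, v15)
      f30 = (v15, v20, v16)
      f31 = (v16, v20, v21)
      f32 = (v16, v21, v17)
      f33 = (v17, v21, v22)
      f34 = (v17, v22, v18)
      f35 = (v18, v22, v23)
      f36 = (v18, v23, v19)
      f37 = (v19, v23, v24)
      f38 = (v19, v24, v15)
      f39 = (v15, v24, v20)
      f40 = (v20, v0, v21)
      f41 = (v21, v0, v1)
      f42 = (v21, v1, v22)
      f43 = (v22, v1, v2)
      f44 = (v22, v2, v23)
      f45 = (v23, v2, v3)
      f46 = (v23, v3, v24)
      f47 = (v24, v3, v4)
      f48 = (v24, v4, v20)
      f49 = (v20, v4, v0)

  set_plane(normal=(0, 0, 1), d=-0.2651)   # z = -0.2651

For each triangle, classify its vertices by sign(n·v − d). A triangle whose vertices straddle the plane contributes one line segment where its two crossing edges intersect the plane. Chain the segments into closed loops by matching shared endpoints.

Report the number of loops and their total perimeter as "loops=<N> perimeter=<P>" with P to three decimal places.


Straddling triangles (20 of 50):
  (v2,v7,v3) [++-] → (1.1284, 0.211131, -0.2651)–(1.2818, 0, -0.2651)  len=0.2610
  (v3,v7,v8) [-+-] → (1.1284, 0.211131, -0.2651)–(0.3961, 1.219, -0.2651)  len=1.2458
  (v4,v9,v0) [--+] → (1.76423, 0.788877, -0.2651)–(2.33738, 0, -0.2651)  len=0.9751
  (v0,v9,v5) [+-+] → (1.76423, 0.788877, -0.2651)–(0.722292, 2.22299, -0.2651)  len=1.7727
  (v7,v12,v8) [++-] → (0.147887, 1.13836, -0.2651)–(0.3961, 1.219, -0.2651)  len=0.2610
  (v8,v12,v13) [-+-] → (0.147887, 1.13836, -0.2651)–(-1.037, 0.7534, -0.2651)  len=1.2459
  (v9,v14,v5) [--+] → (-0.205114, 1.92169, -0.2651)–(0.722292, 2.22299, -0.2651)  len=0.9751
  (v5,v14,v10) [+-+] → (-0.205114, 1.92169, -0.2651)–(-1.89098, 1.3739, -0.2651)  len=1.7726
  (v12,v17,v13) [++-] → (-1.037, 0.492422, -0.2651)–(-1.037, 0.7534, -0.2651)  len=0.2610
  (v13,v17,v18) [-+-] → (-1.037, 0.492422, -0.2651)–(-1.037, -0.7534, -0.2651)  len=1.2458
  (v14,v19,v10) [--+] → (-1.89098, 0.398744, -0.2651)–(-1.89098, 1.3739, -0.2651)  len=0.9752
  (v10,v19,v15) [+-+] → (-1.89098, 0.398744, -0.2651)–(-1.89098, -1.3739, -0.2651)  len=1.7726
  (v17,v22,v18) [++-] → (-0.788787, -0.834042, -0.2651)–(-1.037, -0.7534, -0.2651)  len=0.2610
  (v18,v22,v23) [-+-] → (-0.788787, -0.834042, -0.2651)–(0.3961, -1.219, -0.2651)  len=1.2459
  (v19,v24,v15) [--+] → (-0.963574, -1.6752, -0.2651)–(-1.89098, -1.3739, -0.2651)  len=0.9751
  (v15,v24,v20) [+-+] → (-0.963574, -1.6752, -0.2651)–(0.722292, -2.22299, -0.2651)  len=1.7726
  (v22,v2,v23) [++-] → (0.549503, -1.00787, -0.2651)–(0.3961, -1.219, -0.2651)  len=0.2610
  (v23,v2,v3) [-+-] → (0.549503, -1.00787, -0.2651)–(1.2818, 0, -0.2651)  len=1.2458
  (v24,v4,v20) [--+] → (1.29544, -1.43411, -0.2651)–(0.722292, -2.22299, -0.2651)  len=0.9751
  (v20,v4,v0) [+-+] → (1.29544, -1.43411, -0.2651)–(2.33738, 0, -0.2651)  len=1.7727

Chained into 2 loop(s):
  loop 1: 10 segments, perimeter = 7.5341
  loop 2: 10 segments, perimeter = 13.7388
Total perimeter = 21.273

loops=2 perimeter=21.273


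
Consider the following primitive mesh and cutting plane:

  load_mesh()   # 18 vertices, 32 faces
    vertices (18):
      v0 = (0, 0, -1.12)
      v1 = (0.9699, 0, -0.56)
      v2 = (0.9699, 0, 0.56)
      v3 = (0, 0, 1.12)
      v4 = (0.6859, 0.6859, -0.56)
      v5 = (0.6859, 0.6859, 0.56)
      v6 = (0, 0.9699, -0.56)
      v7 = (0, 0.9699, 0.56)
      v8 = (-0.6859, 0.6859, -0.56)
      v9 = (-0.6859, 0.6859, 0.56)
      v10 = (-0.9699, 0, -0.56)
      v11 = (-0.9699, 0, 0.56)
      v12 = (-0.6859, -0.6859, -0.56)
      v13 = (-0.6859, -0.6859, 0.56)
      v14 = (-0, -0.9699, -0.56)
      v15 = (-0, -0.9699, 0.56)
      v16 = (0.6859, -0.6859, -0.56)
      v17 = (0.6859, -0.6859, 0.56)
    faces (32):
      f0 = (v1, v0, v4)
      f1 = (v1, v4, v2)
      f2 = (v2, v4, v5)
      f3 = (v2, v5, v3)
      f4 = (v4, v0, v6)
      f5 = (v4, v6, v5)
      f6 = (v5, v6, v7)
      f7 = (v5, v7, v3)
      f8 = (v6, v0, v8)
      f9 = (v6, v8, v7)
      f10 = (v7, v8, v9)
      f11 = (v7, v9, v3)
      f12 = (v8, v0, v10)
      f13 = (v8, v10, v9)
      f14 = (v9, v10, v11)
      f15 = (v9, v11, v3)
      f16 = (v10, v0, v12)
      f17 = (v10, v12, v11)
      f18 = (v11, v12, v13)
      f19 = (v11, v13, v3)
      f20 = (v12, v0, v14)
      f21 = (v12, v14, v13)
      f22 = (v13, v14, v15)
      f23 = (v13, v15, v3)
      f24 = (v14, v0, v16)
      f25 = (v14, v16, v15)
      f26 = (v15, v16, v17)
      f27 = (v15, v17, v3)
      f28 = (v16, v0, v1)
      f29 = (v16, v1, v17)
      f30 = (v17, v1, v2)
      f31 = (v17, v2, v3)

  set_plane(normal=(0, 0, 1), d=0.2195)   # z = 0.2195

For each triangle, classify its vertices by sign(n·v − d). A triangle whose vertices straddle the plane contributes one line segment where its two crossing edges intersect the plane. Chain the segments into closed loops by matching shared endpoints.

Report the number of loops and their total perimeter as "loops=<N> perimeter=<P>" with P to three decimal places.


Straddling triangles (16 of 32):
  (v1,v4,v2) [--+] → (0.883559, 0.208526, 0.2195)–(0.9699, 0, 0.2195)  len=0.2257
  (v2,v4,v5) [+-+] → (0.883559, 0.208526, 0.2195)–(0.6859, 0.6859, 0.2195)  len=0.5167
  (v4,v6,v5) [--+] → (0.477374, 0.772241, 0.2195)–(0.6859, 0.6859, 0.2195)  len=0.2257
  (v5,v6,v7) [+-+] → (0.477374, 0.772241, 0.2195)–(0, 0.9699, 0.2195)  len=0.5167
  (v6,v8,v7) [--+] → (-0.208526, 0.883559, 0.2195)–(0, 0.9699, 0.2195)  len=0.2257
  (v7,v8,v9) [+-+] → (-0.208526, 0.883559, 0.2195)–(-0.6859, 0.6859, 0.2195)  len=0.5167
  (v8,v10,v9) [--+] → (-0.772241, 0.477374, 0.2195)–(-0.6859, 0.6859, 0.2195)  len=0.2257
  (v9,v10,v11) [+-+] → (-0.772241, 0.477374, 0.2195)–(-0.9699, 0, 0.2195)  len=0.5167
  (v10,v12,v11) [--+] → (-0.883559, -0.208526, 0.2195)–(-0.9699, 0, 0.2195)  len=0.2257
  (v11,v12,v13) [+-+] → (-0.883559, -0.208526, 0.2195)–(-0.6859, -0.6859, 0.2195)  len=0.5167
  (v12,v14,v13) [--+] → (-0.477374, -0.772241, 0.2195)–(-0.6859, -0.6859, 0.2195)  len=0.2257
  (v13,v14,v15) [+-+] → (-0.477374, -0.772241, 0.2195)–(0, -0.9699, 0.2195)  len=0.5167
  (v14,v16,v15) [--+] → (0.208526, -0.883559, 0.2195)–(0, -0.9699, 0.2195)  len=0.2257
  (v15,v16,v17) [+-+] → (0.208526, -0.883559, 0.2195)–(0.6859, -0.6859, 0.2195)  len=0.5167
  (v16,v1,v17) [--+] → (0.772241, -0.477374, 0.2195)–(0.6859, -0.6859, 0.2195)  len=0.2257
  (v17,v1,v2) [+-+] → (0.772241, -0.477374, 0.2195)–(0.9699, 0, 0.2195)  len=0.5167

Chained into 1 loop(s):
  loop 1: 16 segments, perimeter = 5.9390
Total perimeter = 5.939

loops=1 perimeter=5.939


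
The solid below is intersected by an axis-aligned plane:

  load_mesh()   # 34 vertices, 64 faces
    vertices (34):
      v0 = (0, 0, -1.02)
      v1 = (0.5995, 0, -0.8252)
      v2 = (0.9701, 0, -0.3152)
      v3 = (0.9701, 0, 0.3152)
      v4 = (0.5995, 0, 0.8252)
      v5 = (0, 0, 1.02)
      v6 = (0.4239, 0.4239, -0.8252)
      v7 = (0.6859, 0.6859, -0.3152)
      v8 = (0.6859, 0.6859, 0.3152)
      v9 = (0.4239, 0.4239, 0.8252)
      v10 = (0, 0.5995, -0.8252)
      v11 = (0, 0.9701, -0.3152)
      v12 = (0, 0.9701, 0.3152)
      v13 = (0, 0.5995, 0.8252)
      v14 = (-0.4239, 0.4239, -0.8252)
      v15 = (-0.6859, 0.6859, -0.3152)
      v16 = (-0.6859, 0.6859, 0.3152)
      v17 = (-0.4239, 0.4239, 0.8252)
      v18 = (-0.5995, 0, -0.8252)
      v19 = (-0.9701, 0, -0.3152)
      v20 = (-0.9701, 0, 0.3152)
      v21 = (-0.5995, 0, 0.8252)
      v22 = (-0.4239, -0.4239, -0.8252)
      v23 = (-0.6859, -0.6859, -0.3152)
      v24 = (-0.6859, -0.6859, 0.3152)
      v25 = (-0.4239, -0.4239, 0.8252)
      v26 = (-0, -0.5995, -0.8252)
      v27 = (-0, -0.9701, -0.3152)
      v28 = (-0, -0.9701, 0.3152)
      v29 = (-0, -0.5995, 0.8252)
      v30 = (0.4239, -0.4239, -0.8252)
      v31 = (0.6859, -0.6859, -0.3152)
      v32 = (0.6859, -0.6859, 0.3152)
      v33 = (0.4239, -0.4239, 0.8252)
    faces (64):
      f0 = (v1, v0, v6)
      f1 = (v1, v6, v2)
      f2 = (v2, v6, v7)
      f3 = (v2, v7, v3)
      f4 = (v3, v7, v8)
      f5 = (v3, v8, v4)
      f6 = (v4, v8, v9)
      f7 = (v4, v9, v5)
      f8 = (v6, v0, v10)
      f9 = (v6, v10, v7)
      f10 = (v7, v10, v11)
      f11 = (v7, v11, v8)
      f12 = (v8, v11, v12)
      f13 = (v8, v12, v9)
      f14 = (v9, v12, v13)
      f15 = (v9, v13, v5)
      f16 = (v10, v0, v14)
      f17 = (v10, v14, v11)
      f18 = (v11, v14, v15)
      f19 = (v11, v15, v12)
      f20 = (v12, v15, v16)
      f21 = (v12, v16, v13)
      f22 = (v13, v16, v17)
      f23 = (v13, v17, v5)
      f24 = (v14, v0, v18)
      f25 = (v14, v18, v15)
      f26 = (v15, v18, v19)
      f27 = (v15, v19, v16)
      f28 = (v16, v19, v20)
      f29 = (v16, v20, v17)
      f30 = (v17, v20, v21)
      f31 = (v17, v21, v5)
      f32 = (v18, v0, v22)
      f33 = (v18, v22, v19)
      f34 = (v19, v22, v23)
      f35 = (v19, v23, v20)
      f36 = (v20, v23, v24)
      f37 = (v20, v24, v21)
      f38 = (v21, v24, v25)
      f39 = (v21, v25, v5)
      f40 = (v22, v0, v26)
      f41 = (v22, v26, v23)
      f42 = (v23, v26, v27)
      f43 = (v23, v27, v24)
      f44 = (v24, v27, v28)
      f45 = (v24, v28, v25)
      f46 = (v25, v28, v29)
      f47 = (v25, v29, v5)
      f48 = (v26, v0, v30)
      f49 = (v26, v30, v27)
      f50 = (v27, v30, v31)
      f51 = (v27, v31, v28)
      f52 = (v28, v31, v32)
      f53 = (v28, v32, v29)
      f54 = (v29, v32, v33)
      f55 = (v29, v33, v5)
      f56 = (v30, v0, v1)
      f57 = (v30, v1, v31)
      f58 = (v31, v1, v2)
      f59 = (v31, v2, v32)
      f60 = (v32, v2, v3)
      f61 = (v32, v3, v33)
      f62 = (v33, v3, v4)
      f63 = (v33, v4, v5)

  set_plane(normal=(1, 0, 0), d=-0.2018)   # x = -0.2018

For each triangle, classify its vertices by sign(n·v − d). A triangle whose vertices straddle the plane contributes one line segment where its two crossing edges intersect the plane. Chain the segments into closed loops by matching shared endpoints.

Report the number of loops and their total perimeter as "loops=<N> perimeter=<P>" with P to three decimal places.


loops=1 perimeter=5.918

Straddling triangles (20 of 64):
  (v10,v0,v14) [++-] → (-0.2018, 0.2018, -0.927264)–(-0.2018, 0.515905, -0.8252)  len=0.3303
  (v10,v14,v11) [+-+] → (-0.2018, 0.515905, -0.8252)–(-0.2018, 0.710078, -0.557988)  len=0.3303
  (v11,v14,v15) [+--] → (-0.2018, 0.710078, -0.557988)–(-0.2018, 0.886485, -0.3152)  len=0.3001
  (v11,v15,v12) [+-+] → (-0.2018, 0.886485, -0.3152)–(-0.2018, 0.886485, 0.129729)  len=0.4449
  (v12,v15,v16) [+--] → (-0.2018, 0.886485, 0.129729)–(-0.2018, 0.886485, 0.3152)  len=0.1855
  (v12,v16,v13) [+-+] → (-0.2018, 0.886485, 0.3152)–(-0.2018, 0.62492, 0.675152)  len=0.4450
  (v13,v16,v17) [+--] → (-0.2018, 0.62492, 0.675152)–(-0.2018, 0.515905, 0.8252)  len=0.1855
  (v13,v17,v5) [+-+] → (-0.2018, 0.515905, 0.8252)–(-0.2018, 0.2018, 0.927264)  len=0.3303
  (v14,v0,v18) [-+-] → (-0.2018, 0.2018, -0.927264)–(-0.2018, 0, -0.954428)  len=0.2036
  (v17,v21,v5) [--+] → (-0.2018, 0, 0.954428)–(-0.2018, 0.2018, 0.927264)  len=0.2036
  (v18,v0,v22) [-+-] → (-0.2018, 0, -0.954428)–(-0.2018, -0.2018, -0.927264)  len=0.2036
  (v21,v25,v5) [--+] → (-0.2018, -0.2018, 0.927264)–(-0.2018, 0, 0.954428)  len=0.2036
  (v22,v0,v26) [-++] → (-0.2018, -0.2018, -0.927264)–(-0.2018, -0.515905, -0.8252)  len=0.3303
  (v22,v26,v23) [-+-] → (-0.2018, -0.515905, -0.8252)–(-0.2018, -0.62492, -0.675152)  len=0.1855
  (v23,v26,v27) [-++] → (-0.2018, -0.62492, -0.675152)–(-0.2018, -0.886485, -0.3152)  len=0.4450
  (v23,v27,v24) [-+-] → (-0.2018, -0.886485, -0.3152)–(-0.2018, -0.886485, -0.129729)  len=0.1855
  (v24,v27,v28) [-++] → (-0.2018, -0.886485, -0.129729)–(-0.2018, -0.886485, 0.3152)  len=0.4449
  (v24,v28,v25) [-+-] → (-0.2018, -0.886485, 0.3152)–(-0.2018, -0.710078, 0.557988)  len=0.3001
  (v25,v28,v29) [-++] → (-0.2018, -0.710078, 0.557988)–(-0.2018, -0.515905, 0.8252)  len=0.3303
  (v25,v29,v5) [-++] → (-0.2018, -0.515905, 0.8252)–(-0.2018, -0.2018, 0.927264)  len=0.3303

Chained into 1 loop(s):
  loop 1: 20 segments, perimeter = 5.9180
Total perimeter = 5.918


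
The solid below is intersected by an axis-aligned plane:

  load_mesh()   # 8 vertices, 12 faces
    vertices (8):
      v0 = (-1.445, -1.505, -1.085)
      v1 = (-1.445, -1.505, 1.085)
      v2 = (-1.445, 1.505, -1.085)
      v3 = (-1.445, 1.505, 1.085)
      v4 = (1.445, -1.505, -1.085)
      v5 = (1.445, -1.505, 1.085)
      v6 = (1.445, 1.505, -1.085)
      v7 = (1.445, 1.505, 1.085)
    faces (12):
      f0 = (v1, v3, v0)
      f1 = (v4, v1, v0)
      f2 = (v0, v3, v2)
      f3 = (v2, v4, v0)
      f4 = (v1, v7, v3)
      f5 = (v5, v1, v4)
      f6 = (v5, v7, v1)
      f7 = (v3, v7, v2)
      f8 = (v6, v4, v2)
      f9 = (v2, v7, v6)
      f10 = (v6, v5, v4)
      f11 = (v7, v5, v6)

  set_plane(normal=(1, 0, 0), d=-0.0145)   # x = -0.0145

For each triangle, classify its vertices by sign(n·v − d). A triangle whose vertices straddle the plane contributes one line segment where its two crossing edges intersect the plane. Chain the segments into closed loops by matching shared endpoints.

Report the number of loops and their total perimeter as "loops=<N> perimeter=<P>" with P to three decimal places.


Straddling triangles (8 of 12):
  (v4,v1,v0) [+--] → (-0.0145, -1.505, 0.0108875)–(-0.0145, -1.505, -1.085)  len=1.0959
  (v2,v4,v0) [-+-] → (-0.0145, 0.0151021, -1.085)–(-0.0145, -1.505, -1.085)  len=1.5201
  (v1,v7,v3) [-+-] → (-0.0145, -0.0151021, 1.085)–(-0.0145, 1.505, 1.085)  len=1.5201
  (v5,v1,v4) [+-+] → (-0.0145, -1.505, 1.085)–(-0.0145, -1.505, 0.0108875)  len=1.0741
  (v5,v7,v1) [++-] → (-0.0145, -0.0151021, 1.085)–(-0.0145, -1.505, 1.085)  len=1.4899
  (v3,v7,v2) [-+-] → (-0.0145, 1.505, 1.085)–(-0.0145, 1.505, -0.0108875)  len=1.0959
  (v6,v4,v2) [++-] → (-0.0145, 0.0151021, -1.085)–(-0.0145, 1.505, -1.085)  len=1.4899
  (v2,v7,v6) [-++] → (-0.0145, 1.505, -0.0108875)–(-0.0145, 1.505, -1.085)  len=1.0741

Chained into 1 loop(s):
  loop 1: 8 segments, perimeter = 10.3600
Total perimeter = 10.360

loops=1 perimeter=10.360


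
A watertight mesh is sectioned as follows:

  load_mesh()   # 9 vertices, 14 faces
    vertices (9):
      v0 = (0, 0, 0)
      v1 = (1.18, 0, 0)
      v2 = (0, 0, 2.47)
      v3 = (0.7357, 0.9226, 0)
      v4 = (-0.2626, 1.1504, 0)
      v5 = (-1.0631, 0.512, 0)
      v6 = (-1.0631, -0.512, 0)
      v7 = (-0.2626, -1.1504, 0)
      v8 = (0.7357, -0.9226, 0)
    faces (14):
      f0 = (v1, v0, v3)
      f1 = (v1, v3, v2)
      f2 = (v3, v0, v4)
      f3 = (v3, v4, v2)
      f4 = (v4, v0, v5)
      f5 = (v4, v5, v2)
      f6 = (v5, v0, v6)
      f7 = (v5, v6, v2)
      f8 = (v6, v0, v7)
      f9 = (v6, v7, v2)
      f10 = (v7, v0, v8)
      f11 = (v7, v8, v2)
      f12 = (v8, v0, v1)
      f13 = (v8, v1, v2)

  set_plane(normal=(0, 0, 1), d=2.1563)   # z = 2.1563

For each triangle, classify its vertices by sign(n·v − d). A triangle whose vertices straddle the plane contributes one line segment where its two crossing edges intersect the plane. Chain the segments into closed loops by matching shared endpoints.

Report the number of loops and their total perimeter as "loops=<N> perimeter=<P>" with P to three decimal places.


Straddling triangles (7 of 14):
  (v1,v3,v2) [--+] → (0.0934369, 0.117174, 2.1563)–(0.149865, 0, 2.1563)  len=0.1301
  (v3,v4,v2) [--+] → (-0.0333513, 0.146105, 2.1563)–(0.0934369, 0.117174, 2.1563)  len=0.1300
  (v4,v5,v2) [--+] → (-0.135018, 0.0650261, 2.1563)–(-0.0333513, 0.146105, 2.1563)  len=0.1300
  (v5,v6,v2) [--+] → (-0.135018, -0.0650261, 2.1563)–(-0.135018, 0.0650261, 2.1563)  len=0.1301
  (v6,v7,v2) [--+] → (-0.0333513, -0.146105, 2.1563)–(-0.135018, -0.0650261, 2.1563)  len=0.1300
  (v7,v8,v2) [--+] → (0.0934369, -0.117174, 2.1563)–(-0.0333513, -0.146105, 2.1563)  len=0.1300
  (v8,v1,v2) [--+] → (0.149865, 0, 2.1563)–(0.0934369, -0.117174, 2.1563)  len=0.1301

Chained into 1 loop(s):
  loop 1: 7 segments, perimeter = 0.9103
Total perimeter = 0.910

loops=1 perimeter=0.910


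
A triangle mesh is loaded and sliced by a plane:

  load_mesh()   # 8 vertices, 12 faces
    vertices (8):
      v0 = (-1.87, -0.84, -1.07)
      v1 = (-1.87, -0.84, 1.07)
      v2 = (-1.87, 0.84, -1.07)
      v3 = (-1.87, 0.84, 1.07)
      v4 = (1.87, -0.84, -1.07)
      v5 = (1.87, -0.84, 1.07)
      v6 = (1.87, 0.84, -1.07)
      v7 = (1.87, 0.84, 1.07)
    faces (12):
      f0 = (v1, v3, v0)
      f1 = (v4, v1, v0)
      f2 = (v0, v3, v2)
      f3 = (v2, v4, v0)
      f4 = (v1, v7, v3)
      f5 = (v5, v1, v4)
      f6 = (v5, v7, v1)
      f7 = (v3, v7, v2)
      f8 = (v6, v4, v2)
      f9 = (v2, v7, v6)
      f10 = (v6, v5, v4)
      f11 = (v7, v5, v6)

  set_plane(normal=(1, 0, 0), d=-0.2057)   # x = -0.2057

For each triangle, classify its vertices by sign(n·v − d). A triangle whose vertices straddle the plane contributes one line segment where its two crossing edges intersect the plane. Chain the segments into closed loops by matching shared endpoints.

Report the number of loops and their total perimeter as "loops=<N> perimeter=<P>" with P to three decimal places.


Straddling triangles (8 of 12):
  (v4,v1,v0) [+--] → (-0.2057, -0.84, 0.1177)–(-0.2057, -0.84, -1.07)  len=1.1877
  (v2,v4,v0) [-+-] → (-0.2057, 0.0924, -1.07)–(-0.2057, -0.84, -1.07)  len=0.9324
  (v1,v7,v3) [-+-] → (-0.2057, -0.0924, 1.07)–(-0.2057, 0.84, 1.07)  len=0.9324
  (v5,v1,v4) [+-+] → (-0.2057, -0.84, 1.07)–(-0.2057, -0.84, 0.1177)  len=0.9523
  (v5,v7,v1) [++-] → (-0.2057, -0.0924, 1.07)–(-0.2057, -0.84, 1.07)  len=0.7476
  (v3,v7,v2) [-+-] → (-0.2057, 0.84, 1.07)–(-0.2057, 0.84, -0.1177)  len=1.1877
  (v6,v4,v2) [++-] → (-0.2057, 0.0924, -1.07)–(-0.2057, 0.84, -1.07)  len=0.7476
  (v2,v7,v6) [-++] → (-0.2057, 0.84, -0.1177)–(-0.2057, 0.84, -1.07)  len=0.9523

Chained into 1 loop(s):
  loop 1: 8 segments, perimeter = 7.6400
Total perimeter = 7.640

loops=1 perimeter=7.640


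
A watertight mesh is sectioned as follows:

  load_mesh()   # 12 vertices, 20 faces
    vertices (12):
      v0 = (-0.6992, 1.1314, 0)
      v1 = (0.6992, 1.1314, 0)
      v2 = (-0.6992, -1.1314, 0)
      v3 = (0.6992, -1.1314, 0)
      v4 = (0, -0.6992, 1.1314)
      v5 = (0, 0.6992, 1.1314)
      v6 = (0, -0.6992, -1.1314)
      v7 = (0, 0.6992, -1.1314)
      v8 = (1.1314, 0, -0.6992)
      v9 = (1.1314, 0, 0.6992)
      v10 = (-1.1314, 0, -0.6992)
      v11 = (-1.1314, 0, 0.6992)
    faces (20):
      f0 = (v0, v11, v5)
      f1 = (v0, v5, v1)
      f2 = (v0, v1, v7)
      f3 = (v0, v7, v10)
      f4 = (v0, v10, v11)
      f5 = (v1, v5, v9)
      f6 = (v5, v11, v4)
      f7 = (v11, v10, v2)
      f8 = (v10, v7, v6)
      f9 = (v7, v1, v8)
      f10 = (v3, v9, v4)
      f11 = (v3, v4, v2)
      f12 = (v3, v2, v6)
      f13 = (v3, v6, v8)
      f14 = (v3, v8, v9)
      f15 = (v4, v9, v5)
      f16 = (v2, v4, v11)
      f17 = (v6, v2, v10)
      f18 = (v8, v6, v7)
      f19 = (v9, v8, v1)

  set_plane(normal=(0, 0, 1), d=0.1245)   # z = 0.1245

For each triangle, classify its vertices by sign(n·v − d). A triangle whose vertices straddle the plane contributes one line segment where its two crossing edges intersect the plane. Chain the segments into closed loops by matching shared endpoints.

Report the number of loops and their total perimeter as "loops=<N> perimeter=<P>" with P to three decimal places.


Straddling triangles (10 of 20):
  (v0,v11,v5) [-++] → (-0.776158, 0.929942, 0.1245)–(-0.62226, 1.08384, 0.1245)  len=0.2176
  (v0,v5,v1) [-+-] → (-0.62226, 1.08384, 0.1245)–(0.62226, 1.08384, 0.1245)  len=1.2445
  (v0,v10,v11) [--+] → (-1.1314, 0, 0.1245)–(-0.776158, 0.929942, 0.1245)  len=0.9955
  (v1,v5,v9) [-++] → (0.62226, 1.08384, 0.1245)–(0.776158, 0.929942, 0.1245)  len=0.2176
  (v11,v10,v2) [+--] → (-1.1314, 0, 0.1245)–(-0.776158, -0.929942, 0.1245)  len=0.9955
  (v3,v9,v4) [-++] → (0.776158, -0.929942, 0.1245)–(0.62226, -1.08384, 0.1245)  len=0.2176
  (v3,v4,v2) [-+-] → (0.62226, -1.08384, 0.1245)–(-0.62226, -1.08384, 0.1245)  len=1.2445
  (v3,v8,v9) [--+] → (1.1314, 0, 0.1245)–(0.776158, -0.929942, 0.1245)  len=0.9955
  (v2,v4,v11) [-++] → (-0.62226, -1.08384, 0.1245)–(-0.776158, -0.929942, 0.1245)  len=0.2176
  (v9,v8,v1) [+--] → (1.1314, 0, 0.1245)–(0.776158, 0.929942, 0.1245)  len=0.9955

Chained into 1 loop(s):
  loop 1: 10 segments, perimeter = 7.3416
Total perimeter = 7.342

loops=1 perimeter=7.342


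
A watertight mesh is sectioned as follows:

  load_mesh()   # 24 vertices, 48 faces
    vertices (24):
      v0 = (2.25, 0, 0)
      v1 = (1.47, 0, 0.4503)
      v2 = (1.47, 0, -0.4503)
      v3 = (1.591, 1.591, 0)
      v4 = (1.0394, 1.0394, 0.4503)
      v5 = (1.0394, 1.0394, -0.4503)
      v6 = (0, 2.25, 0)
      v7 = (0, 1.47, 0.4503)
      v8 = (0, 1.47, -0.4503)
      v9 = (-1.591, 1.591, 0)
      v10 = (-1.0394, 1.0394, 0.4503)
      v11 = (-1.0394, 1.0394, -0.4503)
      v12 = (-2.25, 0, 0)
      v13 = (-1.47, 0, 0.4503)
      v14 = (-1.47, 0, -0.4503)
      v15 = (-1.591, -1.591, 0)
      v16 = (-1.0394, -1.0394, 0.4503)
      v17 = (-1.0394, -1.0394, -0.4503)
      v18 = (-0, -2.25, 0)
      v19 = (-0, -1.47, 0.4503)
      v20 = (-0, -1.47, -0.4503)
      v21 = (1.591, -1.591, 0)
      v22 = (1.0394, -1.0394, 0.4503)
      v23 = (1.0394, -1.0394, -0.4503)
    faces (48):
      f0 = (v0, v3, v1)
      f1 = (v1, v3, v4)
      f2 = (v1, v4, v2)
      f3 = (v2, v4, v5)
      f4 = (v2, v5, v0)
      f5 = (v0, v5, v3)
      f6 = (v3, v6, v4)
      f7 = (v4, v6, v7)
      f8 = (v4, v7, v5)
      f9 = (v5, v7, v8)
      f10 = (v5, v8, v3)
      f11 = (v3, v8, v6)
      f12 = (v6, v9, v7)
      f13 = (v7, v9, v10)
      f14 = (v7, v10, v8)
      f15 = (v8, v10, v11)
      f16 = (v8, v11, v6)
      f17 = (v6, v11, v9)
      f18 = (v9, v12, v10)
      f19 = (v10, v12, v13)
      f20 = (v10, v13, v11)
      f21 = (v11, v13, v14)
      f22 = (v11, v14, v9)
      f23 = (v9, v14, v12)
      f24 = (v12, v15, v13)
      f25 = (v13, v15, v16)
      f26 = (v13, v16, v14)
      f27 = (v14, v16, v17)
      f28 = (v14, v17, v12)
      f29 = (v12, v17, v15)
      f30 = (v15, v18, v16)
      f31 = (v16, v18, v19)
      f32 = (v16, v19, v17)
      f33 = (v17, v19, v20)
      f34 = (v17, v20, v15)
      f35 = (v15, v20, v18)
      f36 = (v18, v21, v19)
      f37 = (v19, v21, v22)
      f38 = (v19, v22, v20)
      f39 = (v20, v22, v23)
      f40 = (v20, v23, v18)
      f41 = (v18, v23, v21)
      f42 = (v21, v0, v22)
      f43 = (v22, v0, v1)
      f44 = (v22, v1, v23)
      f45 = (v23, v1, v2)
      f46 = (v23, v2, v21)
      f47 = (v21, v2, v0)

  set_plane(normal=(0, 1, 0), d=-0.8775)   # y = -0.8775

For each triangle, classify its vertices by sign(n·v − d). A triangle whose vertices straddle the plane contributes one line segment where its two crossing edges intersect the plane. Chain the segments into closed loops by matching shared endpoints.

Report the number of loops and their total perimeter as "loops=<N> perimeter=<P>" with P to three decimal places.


Straddling triangles (12 of 48):
  (v12,v15,v13) [+-+] → (-1.88654, -0.8775, 0)–(-1.53674, -0.8775, 0.201942)  len=0.4039
  (v13,v15,v16) [+--] → (-1.53674, -0.8775, 0.201942)–(-1.10647, -0.8775, 0.4503)  len=0.4968
  (v13,v16,v14) [+-+] → (-1.10647, -0.8775, 0.4503)–(-1.10647, -0.8775, 0.31002)  len=0.1403
  (v14,v16,v17) [+--] → (-1.10647, -0.8775, 0.31002)–(-1.10647, -0.8775, -0.4503)  len=0.7603
  (v14,v17,v12) [+-+] → (-1.10647, -0.8775, -0.4503)–(-1.22797, -0.8775, -0.38016)  len=0.1403
  (v12,v17,v15) [+--] → (-1.22797, -0.8775, -0.38016)–(-1.88654, -0.8775, 0)  len=0.7604
  (v21,v0,v22) [-+-] → (1.88654, -0.8775, 0)–(1.22797, -0.8775, 0.38016)  len=0.7604
  (v22,v0,v1) [-++] → (1.22797, -0.8775, 0.38016)–(1.10647, -0.8775, 0.4503)  len=0.1403
  (v22,v1,v23) [-+-] → (1.10647, -0.8775, 0.4503)–(1.10647, -0.8775, -0.31002)  len=0.7603
  (v23,v1,v2) [-++] → (1.10647, -0.8775, -0.31002)–(1.10647, -0.8775, -0.4503)  len=0.1403
  (v23,v2,v21) [-+-] → (1.10647, -0.8775, -0.4503)–(1.53674, -0.8775, -0.201942)  len=0.4968
  (v21,v2,v0) [-++] → (1.53674, -0.8775, -0.201942)–(1.88654, -0.8775, 0)  len=0.4039

Chained into 2 loop(s):
  loop 1: 6 segments, perimeter = 2.7020
  loop 2: 6 segments, perimeter = 2.7020
Total perimeter = 5.404

loops=2 perimeter=5.404
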